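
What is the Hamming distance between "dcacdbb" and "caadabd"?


Comparing "dcacdbb" and "caadabd" position by position:
  Position 0: 'd' vs 'c' => differ
  Position 1: 'c' vs 'a' => differ
  Position 2: 'a' vs 'a' => same
  Position 3: 'c' vs 'd' => differ
  Position 4: 'd' vs 'a' => differ
  Position 5: 'b' vs 'b' => same
  Position 6: 'b' vs 'd' => differ
Total differences (Hamming distance): 5

5


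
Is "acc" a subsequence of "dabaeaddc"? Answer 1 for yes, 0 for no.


Check if "acc" is a subsequence of "dabaeaddc"
Greedy scan:
  Position 0 ('d'): no match needed
  Position 1 ('a'): matches sub[0] = 'a'
  Position 2 ('b'): no match needed
  Position 3 ('a'): no match needed
  Position 4 ('e'): no match needed
  Position 5 ('a'): no match needed
  Position 6 ('d'): no match needed
  Position 7 ('d'): no match needed
  Position 8 ('c'): matches sub[1] = 'c'
Only matched 2/3 characters => not a subsequence

0


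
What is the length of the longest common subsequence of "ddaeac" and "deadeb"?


LCS of "ddaeac" and "deadeb"
DP table:
           d    e    a    d    e    b
      0    0    0    0    0    0    0
  d   0    1    1    1    1    1    1
  d   0    1    1    1    2    2    2
  a   0    1    1    2    2    2    2
  e   0    1    2    2    2    3    3
  a   0    1    2    3    3    3    3
  c   0    1    2    3    3    3    3
LCS length = dp[6][6] = 3

3


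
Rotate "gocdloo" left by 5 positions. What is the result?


Input: "gocdloo", rotate left by 5
First 5 characters: "gocdl"
Remaining characters: "oo"
Concatenate remaining + first: "oo" + "gocdl" = "oogocdl"

oogocdl


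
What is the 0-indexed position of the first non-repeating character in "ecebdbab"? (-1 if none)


Input: ecebdbab
Character frequencies:
  'a': 1
  'b': 3
  'c': 1
  'd': 1
  'e': 2
Scanning left to right for freq == 1:
  Position 0 ('e'): freq=2, skip
  Position 1 ('c'): unique! => answer = 1

1


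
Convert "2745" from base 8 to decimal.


Input: "2745" in base 8
Positional expansion:
  Digit '2' (value 2) x 8^3 = 1024
  Digit '7' (value 7) x 8^2 = 448
  Digit '4' (value 4) x 8^1 = 32
  Digit '5' (value 5) x 8^0 = 5
Sum = 1509

1509


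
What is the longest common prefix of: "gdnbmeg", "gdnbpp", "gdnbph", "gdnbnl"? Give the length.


Words: gdnbmeg, gdnbpp, gdnbph, gdnbnl
  Position 0: all 'g' => match
  Position 1: all 'd' => match
  Position 2: all 'n' => match
  Position 3: all 'b' => match
  Position 4: ('m', 'p', 'p', 'n') => mismatch, stop
LCP = "gdnb" (length 4)

4


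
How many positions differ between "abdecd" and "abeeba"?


Comparing "abdecd" and "abeeba" position by position:
  Position 0: 'a' vs 'a' => same
  Position 1: 'b' vs 'b' => same
  Position 2: 'd' vs 'e' => DIFFER
  Position 3: 'e' vs 'e' => same
  Position 4: 'c' vs 'b' => DIFFER
  Position 5: 'd' vs 'a' => DIFFER
Positions that differ: 3

3


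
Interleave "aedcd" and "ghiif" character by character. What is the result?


Interleaving "aedcd" and "ghiif":
  Position 0: 'a' from first, 'g' from second => "ag"
  Position 1: 'e' from first, 'h' from second => "eh"
  Position 2: 'd' from first, 'i' from second => "di"
  Position 3: 'c' from first, 'i' from second => "ci"
  Position 4: 'd' from first, 'f' from second => "df"
Result: agehdicidf

agehdicidf


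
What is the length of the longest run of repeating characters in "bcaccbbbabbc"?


Input: "bcaccbbbabbc"
Scanning for longest run:
  Position 1 ('c'): new char, reset run to 1
  Position 2 ('a'): new char, reset run to 1
  Position 3 ('c'): new char, reset run to 1
  Position 4 ('c'): continues run of 'c', length=2
  Position 5 ('b'): new char, reset run to 1
  Position 6 ('b'): continues run of 'b', length=2
  Position 7 ('b'): continues run of 'b', length=3
  Position 8 ('a'): new char, reset run to 1
  Position 9 ('b'): new char, reset run to 1
  Position 10 ('b'): continues run of 'b', length=2
  Position 11 ('c'): new char, reset run to 1
Longest run: 'b' with length 3

3


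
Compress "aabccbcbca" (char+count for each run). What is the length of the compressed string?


Input: aabccbcbca
Runs:
  'a' x 2 => "a2"
  'b' x 1 => "b1"
  'c' x 2 => "c2"
  'b' x 1 => "b1"
  'c' x 1 => "c1"
  'b' x 1 => "b1"
  'c' x 1 => "c1"
  'a' x 1 => "a1"
Compressed: "a2b1c2b1c1b1c1a1"
Compressed length: 16

16


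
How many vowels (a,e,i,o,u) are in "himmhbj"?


Input: himmhbj
Checking each character:
  'h' at position 0: consonant
  'i' at position 1: vowel (running total: 1)
  'm' at position 2: consonant
  'm' at position 3: consonant
  'h' at position 4: consonant
  'b' at position 5: consonant
  'j' at position 6: consonant
Total vowels: 1

1


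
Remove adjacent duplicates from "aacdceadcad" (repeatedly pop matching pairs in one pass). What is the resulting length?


Input: aacdceadcad
Stack-based adjacent duplicate removal:
  Read 'a': push. Stack: a
  Read 'a': matches stack top 'a' => pop. Stack: (empty)
  Read 'c': push. Stack: c
  Read 'd': push. Stack: cd
  Read 'c': push. Stack: cdc
  Read 'e': push. Stack: cdce
  Read 'a': push. Stack: cdcea
  Read 'd': push. Stack: cdcead
  Read 'c': push. Stack: cdceadc
  Read 'a': push. Stack: cdceadca
  Read 'd': push. Stack: cdceadcad
Final stack: "cdceadcad" (length 9)

9


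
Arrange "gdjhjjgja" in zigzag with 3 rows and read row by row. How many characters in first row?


Zigzag "gdjhjjgja" into 3 rows:
Placing characters:
  'g' => row 0
  'd' => row 1
  'j' => row 2
  'h' => row 1
  'j' => row 0
  'j' => row 1
  'g' => row 2
  'j' => row 1
  'a' => row 0
Rows:
  Row 0: "gja"
  Row 1: "dhjj"
  Row 2: "jg"
First row length: 3

3


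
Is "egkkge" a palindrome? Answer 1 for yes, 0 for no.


Input: egkkge
Reversed: egkkge
  Compare pos 0 ('e') with pos 5 ('e'): match
  Compare pos 1 ('g') with pos 4 ('g'): match
  Compare pos 2 ('k') with pos 3 ('k'): match
Result: palindrome

1


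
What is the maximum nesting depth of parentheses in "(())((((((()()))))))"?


Input: "(())((((((()()))))))"
Tracking depth:
  Position 0 '(': depth becomes 1
  Position 1 '(': depth becomes 2
  Position 2 ')': depth becomes 1
  Position 3 ')': depth becomes 0
  Position 4 '(': depth becomes 1
  Position 5 '(': depth becomes 2
  Position 6 '(': depth becomes 3
  Position 7 '(': depth becomes 4
  Position 8 '(': depth becomes 5
  Position 9 '(': depth becomes 6
  Position 10 '(': depth becomes 7
  Position 11 ')': depth becomes 6
  Position 12 '(': depth becomes 7
  Position 13 ')': depth becomes 6
  Position 14 ')': depth becomes 5
  Position 15 ')': depth becomes 4
  Position 16 ')': depth becomes 3
  Position 17 ')': depth becomes 2
  Position 18 ')': depth becomes 1
  Position 19 ')': depth becomes 0
Maximum depth reached: 7

7


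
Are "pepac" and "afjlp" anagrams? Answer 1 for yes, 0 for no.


Strings: "pepac", "afjlp"
Sorted first:  acepp
Sorted second: afjlp
Differ at position 1: 'c' vs 'f' => not anagrams

0


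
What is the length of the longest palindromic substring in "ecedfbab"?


Input: "ecedfbab"
Checking substrings for palindromes:
  [0:3] "ece" (len 3) => palindrome
  [5:8] "bab" (len 3) => palindrome
Longest palindromic substring: "ece" with length 3

3


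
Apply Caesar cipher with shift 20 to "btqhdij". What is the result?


Caesar cipher: shift "btqhdij" by 20
  'b' (pos 1) + 20 = pos 21 = 'v'
  't' (pos 19) + 20 = pos 13 = 'n'
  'q' (pos 16) + 20 = pos 10 = 'k'
  'h' (pos 7) + 20 = pos 1 = 'b'
  'd' (pos 3) + 20 = pos 23 = 'x'
  'i' (pos 8) + 20 = pos 2 = 'c'
  'j' (pos 9) + 20 = pos 3 = 'd'
Result: vnkbxcd

vnkbxcd


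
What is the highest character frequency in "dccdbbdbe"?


Input: dccdbbdbe
Character counts:
  'b': 3
  'c': 2
  'd': 3
  'e': 1
Maximum frequency: 3

3


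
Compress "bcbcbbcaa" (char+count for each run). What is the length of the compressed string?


Input: bcbcbbcaa
Runs:
  'b' x 1 => "b1"
  'c' x 1 => "c1"
  'b' x 1 => "b1"
  'c' x 1 => "c1"
  'b' x 2 => "b2"
  'c' x 1 => "c1"
  'a' x 2 => "a2"
Compressed: "b1c1b1c1b2c1a2"
Compressed length: 14

14


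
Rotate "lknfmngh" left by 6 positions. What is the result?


Input: "lknfmngh", rotate left by 6
First 6 characters: "lknfmn"
Remaining characters: "gh"
Concatenate remaining + first: "gh" + "lknfmn" = "ghlknfmn"

ghlknfmn


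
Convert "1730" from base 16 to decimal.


Input: "1730" in base 16
Positional expansion:
  Digit '1' (value 1) x 16^3 = 4096
  Digit '7' (value 7) x 16^2 = 1792
  Digit '3' (value 3) x 16^1 = 48
  Digit '0' (value 0) x 16^0 = 0
Sum = 5936

5936


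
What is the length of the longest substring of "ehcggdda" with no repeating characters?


Input: "ehcggdda"
Sliding window (track last position of each char):
  Position 0 ('e'): window [0,0] length 1 -- new best
  Position 1 ('h'): window [0,1] length 2 -- new best
  Position 2 ('c'): window [0,2] length 3 -- new best
  Position 3 ('g'): window [0,3] length 4 -- new best
  Position 4 ('g'): repeat (last at 3), move window start to 4
  Position 4 ('g'): window [4,4] length 1
  Position 5 ('d'): window [4,5] length 2
  Position 6 ('d'): repeat (last at 5), move window start to 6
  Position 6 ('d'): window [6,6] length 1
  Position 7 ('a'): window [6,7] length 2
Longest substring with no repeats: "ehcg" with length 4

4


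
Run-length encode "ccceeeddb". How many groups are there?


Input: ccceeeddb
Scanning for consecutive runs:
  Group 1: 'c' x 3 (positions 0-2)
  Group 2: 'e' x 3 (positions 3-5)
  Group 3: 'd' x 2 (positions 6-7)
  Group 4: 'b' x 1 (positions 8-8)
Total groups: 4

4


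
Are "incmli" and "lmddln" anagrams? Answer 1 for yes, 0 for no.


Strings: "incmli", "lmddln"
Sorted first:  ciilmn
Sorted second: ddllmn
Differ at position 0: 'c' vs 'd' => not anagrams

0


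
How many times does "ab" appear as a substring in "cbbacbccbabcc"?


Searching for "ab" in "cbbacbccbabcc"
Scanning each position:
  Position 0: "cb" => no
  Position 1: "bb" => no
  Position 2: "ba" => no
  Position 3: "ac" => no
  Position 4: "cb" => no
  Position 5: "bc" => no
  Position 6: "cc" => no
  Position 7: "cb" => no
  Position 8: "ba" => no
  Position 9: "ab" => MATCH
  Position 10: "bc" => no
  Position 11: "cc" => no
Total occurrences: 1

1


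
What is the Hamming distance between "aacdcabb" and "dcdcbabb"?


Comparing "aacdcabb" and "dcdcbabb" position by position:
  Position 0: 'a' vs 'd' => differ
  Position 1: 'a' vs 'c' => differ
  Position 2: 'c' vs 'd' => differ
  Position 3: 'd' vs 'c' => differ
  Position 4: 'c' vs 'b' => differ
  Position 5: 'a' vs 'a' => same
  Position 6: 'b' vs 'b' => same
  Position 7: 'b' vs 'b' => same
Total differences (Hamming distance): 5

5


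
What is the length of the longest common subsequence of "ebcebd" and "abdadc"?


LCS of "ebcebd" and "abdadc"
DP table:
           a    b    d    a    d    c
      0    0    0    0    0    0    0
  e   0    0    0    0    0    0    0
  b   0    0    1    1    1    1    1
  c   0    0    1    1    1    1    2
  e   0    0    1    1    1    1    2
  b   0    0    1    1    1    1    2
  d   0    0    1    2    2    2    2
LCS length = dp[6][6] = 2

2


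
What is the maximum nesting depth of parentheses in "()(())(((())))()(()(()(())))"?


Input: "()(())(((())))()(()(()(())))"
Tracking depth:
  Position 0 '(': depth becomes 1
  Position 1 ')': depth becomes 0
  Position 2 '(': depth becomes 1
  Position 3 '(': depth becomes 2
  Position 4 ')': depth becomes 1
  Position 5 ')': depth becomes 0
  Position 6 '(': depth becomes 1
  Position 7 '(': depth becomes 2
  Position 8 '(': depth becomes 3
  Position 9 '(': depth becomes 4
  Position 10 ')': depth becomes 3
  Position 11 ')': depth becomes 2
  Position 12 ')': depth becomes 1
  Position 13 ')': depth becomes 0
  Position 14 '(': depth becomes 1
  Position 15 ')': depth becomes 0
  Position 16 '(': depth becomes 1
  Position 17 '(': depth becomes 2
  Position 18 ')': depth becomes 1
  Position 19 '(': depth becomes 2
  Position 20 '(': depth becomes 3
  Position 21 ')': depth becomes 2
  Position 22 '(': depth becomes 3
  Position 23 '(': depth becomes 4
  Position 24 ')': depth becomes 3
  Position 25 ')': depth becomes 2
  Position 26 ')': depth becomes 1
  Position 27 ')': depth becomes 0
Maximum depth reached: 4

4


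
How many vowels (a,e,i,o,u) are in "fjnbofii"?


Input: fjnbofii
Checking each character:
  'f' at position 0: consonant
  'j' at position 1: consonant
  'n' at position 2: consonant
  'b' at position 3: consonant
  'o' at position 4: vowel (running total: 1)
  'f' at position 5: consonant
  'i' at position 6: vowel (running total: 2)
  'i' at position 7: vowel (running total: 3)
Total vowels: 3

3


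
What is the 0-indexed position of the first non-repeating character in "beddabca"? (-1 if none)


Input: beddabca
Character frequencies:
  'a': 2
  'b': 2
  'c': 1
  'd': 2
  'e': 1
Scanning left to right for freq == 1:
  Position 0 ('b'): freq=2, skip
  Position 1 ('e'): unique! => answer = 1

1


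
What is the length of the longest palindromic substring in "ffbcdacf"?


Input: "ffbcdacf"
Checking substrings for palindromes:
  [0:2] "ff" (len 2) => palindrome
Longest palindromic substring: "ff" with length 2

2


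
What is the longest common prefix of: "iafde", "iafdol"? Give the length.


Words: iafde, iafdol
  Position 0: all 'i' => match
  Position 1: all 'a' => match
  Position 2: all 'f' => match
  Position 3: all 'd' => match
  Position 4: ('e', 'o') => mismatch, stop
LCP = "iafd" (length 4)

4


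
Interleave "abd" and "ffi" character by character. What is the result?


Interleaving "abd" and "ffi":
  Position 0: 'a' from first, 'f' from second => "af"
  Position 1: 'b' from first, 'f' from second => "bf"
  Position 2: 'd' from first, 'i' from second => "di"
Result: afbfdi

afbfdi


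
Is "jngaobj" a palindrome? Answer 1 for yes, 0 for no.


Input: jngaobj
Reversed: jboagnj
  Compare pos 0 ('j') with pos 6 ('j'): match
  Compare pos 1 ('n') with pos 5 ('b'): MISMATCH
  Compare pos 2 ('g') with pos 4 ('o'): MISMATCH
Result: not a palindrome

0


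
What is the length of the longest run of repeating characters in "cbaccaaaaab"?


Input: "cbaccaaaaab"
Scanning for longest run:
  Position 1 ('b'): new char, reset run to 1
  Position 2 ('a'): new char, reset run to 1
  Position 3 ('c'): new char, reset run to 1
  Position 4 ('c'): continues run of 'c', length=2
  Position 5 ('a'): new char, reset run to 1
  Position 6 ('a'): continues run of 'a', length=2
  Position 7 ('a'): continues run of 'a', length=3
  Position 8 ('a'): continues run of 'a', length=4
  Position 9 ('a'): continues run of 'a', length=5
  Position 10 ('b'): new char, reset run to 1
Longest run: 'a' with length 5

5


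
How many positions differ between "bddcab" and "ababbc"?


Comparing "bddcab" and "ababbc" position by position:
  Position 0: 'b' vs 'a' => DIFFER
  Position 1: 'd' vs 'b' => DIFFER
  Position 2: 'd' vs 'a' => DIFFER
  Position 3: 'c' vs 'b' => DIFFER
  Position 4: 'a' vs 'b' => DIFFER
  Position 5: 'b' vs 'c' => DIFFER
Positions that differ: 6

6


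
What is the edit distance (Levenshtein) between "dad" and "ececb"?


Computing edit distance: "dad" -> "ececb"
DP table:
           e    c    e    c    b
      0    1    2    3    4    5
  d   1    1    2    3    4    5
  a   2    2    2    3    4    5
  d   3    3    3    3    4    5
Edit distance = dp[3][5] = 5

5


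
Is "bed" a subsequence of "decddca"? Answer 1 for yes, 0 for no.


Check if "bed" is a subsequence of "decddca"
Greedy scan:
  Position 0 ('d'): no match needed
  Position 1 ('e'): no match needed
  Position 2 ('c'): no match needed
  Position 3 ('d'): no match needed
  Position 4 ('d'): no match needed
  Position 5 ('c'): no match needed
  Position 6 ('a'): no match needed
Only matched 0/3 characters => not a subsequence

0


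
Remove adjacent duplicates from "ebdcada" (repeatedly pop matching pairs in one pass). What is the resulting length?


Input: ebdcada
Stack-based adjacent duplicate removal:
  Read 'e': push. Stack: e
  Read 'b': push. Stack: eb
  Read 'd': push. Stack: ebd
  Read 'c': push. Stack: ebdc
  Read 'a': push. Stack: ebdca
  Read 'd': push. Stack: ebdcad
  Read 'a': push. Stack: ebdcada
Final stack: "ebdcada" (length 7)

7


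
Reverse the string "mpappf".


Input: mpappf
Reading characters right to left:
  Position 5: 'f'
  Position 4: 'p'
  Position 3: 'p'
  Position 2: 'a'
  Position 1: 'p'
  Position 0: 'm'
Reversed: fppapm

fppapm


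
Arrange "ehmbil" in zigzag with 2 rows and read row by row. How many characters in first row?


Zigzag "ehmbil" into 2 rows:
Placing characters:
  'e' => row 0
  'h' => row 1
  'm' => row 0
  'b' => row 1
  'i' => row 0
  'l' => row 1
Rows:
  Row 0: "emi"
  Row 1: "hbl"
First row length: 3

3


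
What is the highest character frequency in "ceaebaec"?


Input: ceaebaec
Character counts:
  'a': 2
  'b': 1
  'c': 2
  'e': 3
Maximum frequency: 3

3


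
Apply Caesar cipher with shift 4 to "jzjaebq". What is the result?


Caesar cipher: shift "jzjaebq" by 4
  'j' (pos 9) + 4 = pos 13 = 'n'
  'z' (pos 25) + 4 = pos 3 = 'd'
  'j' (pos 9) + 4 = pos 13 = 'n'
  'a' (pos 0) + 4 = pos 4 = 'e'
  'e' (pos 4) + 4 = pos 8 = 'i'
  'b' (pos 1) + 4 = pos 5 = 'f'
  'q' (pos 16) + 4 = pos 20 = 'u'
Result: ndneifu

ndneifu


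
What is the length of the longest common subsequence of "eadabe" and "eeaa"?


LCS of "eadabe" and "eeaa"
DP table:
           e    e    a    a
      0    0    0    0    0
  e   0    1    1    1    1
  a   0    1    1    2    2
  d   0    1    1    2    2
  a   0    1    1    2    3
  b   0    1    1    2    3
  e   0    1    2    2    3
LCS length = dp[6][4] = 3

3


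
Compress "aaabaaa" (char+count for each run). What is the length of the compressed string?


Input: aaabaaa
Runs:
  'a' x 3 => "a3"
  'b' x 1 => "b1"
  'a' x 3 => "a3"
Compressed: "a3b1a3"
Compressed length: 6

6


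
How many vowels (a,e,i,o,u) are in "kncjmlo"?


Input: kncjmlo
Checking each character:
  'k' at position 0: consonant
  'n' at position 1: consonant
  'c' at position 2: consonant
  'j' at position 3: consonant
  'm' at position 4: consonant
  'l' at position 5: consonant
  'o' at position 6: vowel (running total: 1)
Total vowels: 1

1


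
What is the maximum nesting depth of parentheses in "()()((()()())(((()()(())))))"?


Input: "()()((()()())(((()()(())))))"
Tracking depth:
  Position 0 '(': depth becomes 1
  Position 1 ')': depth becomes 0
  Position 2 '(': depth becomes 1
  Position 3 ')': depth becomes 0
  Position 4 '(': depth becomes 1
  Position 5 '(': depth becomes 2
  Position 6 '(': depth becomes 3
  Position 7 ')': depth becomes 2
  Position 8 '(': depth becomes 3
  Position 9 ')': depth becomes 2
  Position 10 '(': depth becomes 3
  Position 11 ')': depth becomes 2
  Position 12 ')': depth becomes 1
  Position 13 '(': depth becomes 2
  Position 14 '(': depth becomes 3
  Position 15 '(': depth becomes 4
  Position 16 '(': depth becomes 5
  Position 17 ')': depth becomes 4
  Position 18 '(': depth becomes 5
  Position 19 ')': depth becomes 4
  Position 20 '(': depth becomes 5
  Position 21 '(': depth becomes 6
  Position 22 ')': depth becomes 5
  Position 23 ')': depth becomes 4
  Position 24 ')': depth becomes 3
  Position 25 ')': depth becomes 2
  Position 26 ')': depth becomes 1
  Position 27 ')': depth becomes 0
Maximum depth reached: 6

6


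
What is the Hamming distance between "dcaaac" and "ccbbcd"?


Comparing "dcaaac" and "ccbbcd" position by position:
  Position 0: 'd' vs 'c' => differ
  Position 1: 'c' vs 'c' => same
  Position 2: 'a' vs 'b' => differ
  Position 3: 'a' vs 'b' => differ
  Position 4: 'a' vs 'c' => differ
  Position 5: 'c' vs 'd' => differ
Total differences (Hamming distance): 5

5


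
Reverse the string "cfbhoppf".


Input: cfbhoppf
Reading characters right to left:
  Position 7: 'f'
  Position 6: 'p'
  Position 5: 'p'
  Position 4: 'o'
  Position 3: 'h'
  Position 2: 'b'
  Position 1: 'f'
  Position 0: 'c'
Reversed: fppohbfc

fppohbfc


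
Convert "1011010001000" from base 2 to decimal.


Input: "1011010001000" in base 2
Positional expansion:
  Digit '1' (value 1) x 2^12 = 4096
  Digit '0' (value 0) x 2^11 = 0
  Digit '1' (value 1) x 2^10 = 1024
  Digit '1' (value 1) x 2^9 = 512
  Digit '0' (value 0) x 2^8 = 0
  Digit '1' (value 1) x 2^7 = 128
  Digit '0' (value 0) x 2^6 = 0
  Digit '0' (value 0) x 2^5 = 0
  Digit '0' (value 0) x 2^4 = 0
  Digit '1' (value 1) x 2^3 = 8
  Digit '0' (value 0) x 2^2 = 0
  Digit '0' (value 0) x 2^1 = 0
  Digit '0' (value 0) x 2^0 = 0
Sum = 5768

5768


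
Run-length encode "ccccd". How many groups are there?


Input: ccccd
Scanning for consecutive runs:
  Group 1: 'c' x 4 (positions 0-3)
  Group 2: 'd' x 1 (positions 4-4)
Total groups: 2

2


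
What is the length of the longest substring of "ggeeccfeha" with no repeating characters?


Input: "ggeeccfeha"
Sliding window (track last position of each char):
  Position 0 ('g'): window [0,0] length 1 -- new best
  Position 1 ('g'): repeat (last at 0), move window start to 1
  Position 1 ('g'): window [1,1] length 1
  Position 2 ('e'): window [1,2] length 2 -- new best
  Position 3 ('e'): repeat (last at 2), move window start to 3
  Position 3 ('e'): window [3,3] length 1
  Position 4 ('c'): window [3,4] length 2
  Position 5 ('c'): repeat (last at 4), move window start to 5
  Position 5 ('c'): window [5,5] length 1
  Position 6 ('f'): window [5,6] length 2
  Position 7 ('e'): window [5,7] length 3 -- new best
  Position 8 ('h'): window [5,8] length 4 -- new best
  Position 9 ('a'): window [5,9] length 5 -- new best
Longest substring with no repeats: "cfeha" with length 5

5


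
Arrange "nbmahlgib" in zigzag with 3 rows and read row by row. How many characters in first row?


Zigzag "nbmahlgib" into 3 rows:
Placing characters:
  'n' => row 0
  'b' => row 1
  'm' => row 2
  'a' => row 1
  'h' => row 0
  'l' => row 1
  'g' => row 2
  'i' => row 1
  'b' => row 0
Rows:
  Row 0: "nhb"
  Row 1: "bali"
  Row 2: "mg"
First row length: 3

3


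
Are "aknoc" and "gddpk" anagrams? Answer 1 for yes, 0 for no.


Strings: "aknoc", "gddpk"
Sorted first:  ackno
Sorted second: ddgkp
Differ at position 0: 'a' vs 'd' => not anagrams

0


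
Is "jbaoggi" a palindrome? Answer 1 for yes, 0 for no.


Input: jbaoggi
Reversed: iggoabj
  Compare pos 0 ('j') with pos 6 ('i'): MISMATCH
  Compare pos 1 ('b') with pos 5 ('g'): MISMATCH
  Compare pos 2 ('a') with pos 4 ('g'): MISMATCH
Result: not a palindrome

0


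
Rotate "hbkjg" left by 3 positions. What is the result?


Input: "hbkjg", rotate left by 3
First 3 characters: "hbk"
Remaining characters: "jg"
Concatenate remaining + first: "jg" + "hbk" = "jghbk"

jghbk


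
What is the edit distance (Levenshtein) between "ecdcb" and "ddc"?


Computing edit distance: "ecdcb" -> "ddc"
DP table:
           d    d    c
      0    1    2    3
  e   1    1    2    3
  c   2    2    2    2
  d   3    2    2    3
  c   4    3    3    2
  b   5    4    4    3
Edit distance = dp[5][3] = 3

3


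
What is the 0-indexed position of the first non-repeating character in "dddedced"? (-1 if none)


Input: dddedced
Character frequencies:
  'c': 1
  'd': 5
  'e': 2
Scanning left to right for freq == 1:
  Position 0 ('d'): freq=5, skip
  Position 1 ('d'): freq=5, skip
  Position 2 ('d'): freq=5, skip
  Position 3 ('e'): freq=2, skip
  Position 4 ('d'): freq=5, skip
  Position 5 ('c'): unique! => answer = 5

5


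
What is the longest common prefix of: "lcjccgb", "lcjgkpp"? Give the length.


Words: lcjccgb, lcjgkpp
  Position 0: all 'l' => match
  Position 1: all 'c' => match
  Position 2: all 'j' => match
  Position 3: ('c', 'g') => mismatch, stop
LCP = "lcj" (length 3)

3


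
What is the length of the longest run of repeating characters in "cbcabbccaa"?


Input: "cbcabbccaa"
Scanning for longest run:
  Position 1 ('b'): new char, reset run to 1
  Position 2 ('c'): new char, reset run to 1
  Position 3 ('a'): new char, reset run to 1
  Position 4 ('b'): new char, reset run to 1
  Position 5 ('b'): continues run of 'b', length=2
  Position 6 ('c'): new char, reset run to 1
  Position 7 ('c'): continues run of 'c', length=2
  Position 8 ('a'): new char, reset run to 1
  Position 9 ('a'): continues run of 'a', length=2
Longest run: 'b' with length 2

2


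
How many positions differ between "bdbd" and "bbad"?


Comparing "bdbd" and "bbad" position by position:
  Position 0: 'b' vs 'b' => same
  Position 1: 'd' vs 'b' => DIFFER
  Position 2: 'b' vs 'a' => DIFFER
  Position 3: 'd' vs 'd' => same
Positions that differ: 2

2


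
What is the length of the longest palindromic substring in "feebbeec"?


Input: "feebbeec"
Checking substrings for palindromes:
  [1:7] "eebbee" (len 6) => palindrome
  [2:6] "ebbe" (len 4) => palindrome
  [1:3] "ee" (len 2) => palindrome
  [3:5] "bb" (len 2) => palindrome
  [5:7] "ee" (len 2) => palindrome
Longest palindromic substring: "eebbee" with length 6

6


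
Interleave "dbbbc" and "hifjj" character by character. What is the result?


Interleaving "dbbbc" and "hifjj":
  Position 0: 'd' from first, 'h' from second => "dh"
  Position 1: 'b' from first, 'i' from second => "bi"
  Position 2: 'b' from first, 'f' from second => "bf"
  Position 3: 'b' from first, 'j' from second => "bj"
  Position 4: 'c' from first, 'j' from second => "cj"
Result: dhbibfbjcj

dhbibfbjcj


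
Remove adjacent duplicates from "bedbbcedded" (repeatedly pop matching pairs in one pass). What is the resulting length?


Input: bedbbcedded
Stack-based adjacent duplicate removal:
  Read 'b': push. Stack: b
  Read 'e': push. Stack: be
  Read 'd': push. Stack: bed
  Read 'b': push. Stack: bedb
  Read 'b': matches stack top 'b' => pop. Stack: bed
  Read 'c': push. Stack: bedc
  Read 'e': push. Stack: bedce
  Read 'd': push. Stack: bedced
  Read 'd': matches stack top 'd' => pop. Stack: bedce
  Read 'e': matches stack top 'e' => pop. Stack: bedc
  Read 'd': push. Stack: bedcd
Final stack: "bedcd" (length 5)

5


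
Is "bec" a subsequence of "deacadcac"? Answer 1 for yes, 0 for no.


Check if "bec" is a subsequence of "deacadcac"
Greedy scan:
  Position 0 ('d'): no match needed
  Position 1 ('e'): no match needed
  Position 2 ('a'): no match needed
  Position 3 ('c'): no match needed
  Position 4 ('a'): no match needed
  Position 5 ('d'): no match needed
  Position 6 ('c'): no match needed
  Position 7 ('a'): no match needed
  Position 8 ('c'): no match needed
Only matched 0/3 characters => not a subsequence

0


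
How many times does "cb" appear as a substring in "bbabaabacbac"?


Searching for "cb" in "bbabaabacbac"
Scanning each position:
  Position 0: "bb" => no
  Position 1: "ba" => no
  Position 2: "ab" => no
  Position 3: "ba" => no
  Position 4: "aa" => no
  Position 5: "ab" => no
  Position 6: "ba" => no
  Position 7: "ac" => no
  Position 8: "cb" => MATCH
  Position 9: "ba" => no
  Position 10: "ac" => no
Total occurrences: 1

1


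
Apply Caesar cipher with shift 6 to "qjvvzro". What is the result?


Caesar cipher: shift "qjvvzro" by 6
  'q' (pos 16) + 6 = pos 22 = 'w'
  'j' (pos 9) + 6 = pos 15 = 'p'
  'v' (pos 21) + 6 = pos 1 = 'b'
  'v' (pos 21) + 6 = pos 1 = 'b'
  'z' (pos 25) + 6 = pos 5 = 'f'
  'r' (pos 17) + 6 = pos 23 = 'x'
  'o' (pos 14) + 6 = pos 20 = 'u'
Result: wpbbfxu

wpbbfxu


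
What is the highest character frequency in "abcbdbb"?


Input: abcbdbb
Character counts:
  'a': 1
  'b': 4
  'c': 1
  'd': 1
Maximum frequency: 4

4


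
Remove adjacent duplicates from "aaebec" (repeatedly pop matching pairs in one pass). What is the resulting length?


Input: aaebec
Stack-based adjacent duplicate removal:
  Read 'a': push. Stack: a
  Read 'a': matches stack top 'a' => pop. Stack: (empty)
  Read 'e': push. Stack: e
  Read 'b': push. Stack: eb
  Read 'e': push. Stack: ebe
  Read 'c': push. Stack: ebec
Final stack: "ebec" (length 4)

4


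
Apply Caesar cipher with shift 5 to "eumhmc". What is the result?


Caesar cipher: shift "eumhmc" by 5
  'e' (pos 4) + 5 = pos 9 = 'j'
  'u' (pos 20) + 5 = pos 25 = 'z'
  'm' (pos 12) + 5 = pos 17 = 'r'
  'h' (pos 7) + 5 = pos 12 = 'm'
  'm' (pos 12) + 5 = pos 17 = 'r'
  'c' (pos 2) + 5 = pos 7 = 'h'
Result: jzrmrh

jzrmrh


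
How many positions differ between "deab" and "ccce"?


Comparing "deab" and "ccce" position by position:
  Position 0: 'd' vs 'c' => DIFFER
  Position 1: 'e' vs 'c' => DIFFER
  Position 2: 'a' vs 'c' => DIFFER
  Position 3: 'b' vs 'e' => DIFFER
Positions that differ: 4

4


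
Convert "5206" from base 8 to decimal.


Input: "5206" in base 8
Positional expansion:
  Digit '5' (value 5) x 8^3 = 2560
  Digit '2' (value 2) x 8^2 = 128
  Digit '0' (value 0) x 8^1 = 0
  Digit '6' (value 6) x 8^0 = 6
Sum = 2694

2694


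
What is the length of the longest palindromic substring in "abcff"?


Input: "abcff"
Checking substrings for palindromes:
  [3:5] "ff" (len 2) => palindrome
Longest palindromic substring: "ff" with length 2

2


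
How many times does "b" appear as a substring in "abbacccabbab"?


Searching for "b" in "abbacccabbab"
Scanning each position:
  Position 0: "a" => no
  Position 1: "b" => MATCH
  Position 2: "b" => MATCH
  Position 3: "a" => no
  Position 4: "c" => no
  Position 5: "c" => no
  Position 6: "c" => no
  Position 7: "a" => no
  Position 8: "b" => MATCH
  Position 9: "b" => MATCH
  Position 10: "a" => no
  Position 11: "b" => MATCH
Total occurrences: 5

5


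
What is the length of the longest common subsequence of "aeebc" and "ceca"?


LCS of "aeebc" and "ceca"
DP table:
           c    e    c    a
      0    0    0    0    0
  a   0    0    0    0    1
  e   0    0    1    1    1
  e   0    0    1    1    1
  b   0    0    1    1    1
  c   0    1    1    2    2
LCS length = dp[5][4] = 2

2


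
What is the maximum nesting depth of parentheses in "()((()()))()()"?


Input: "()((()()))()()"
Tracking depth:
  Position 0 '(': depth becomes 1
  Position 1 ')': depth becomes 0
  Position 2 '(': depth becomes 1
  Position 3 '(': depth becomes 2
  Position 4 '(': depth becomes 3
  Position 5 ')': depth becomes 2
  Position 6 '(': depth becomes 3
  Position 7 ')': depth becomes 2
  Position 8 ')': depth becomes 1
  Position 9 ')': depth becomes 0
  Position 10 '(': depth becomes 1
  Position 11 ')': depth becomes 0
  Position 12 '(': depth becomes 1
  Position 13 ')': depth becomes 0
Maximum depth reached: 3

3


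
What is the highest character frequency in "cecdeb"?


Input: cecdeb
Character counts:
  'b': 1
  'c': 2
  'd': 1
  'e': 2
Maximum frequency: 2

2


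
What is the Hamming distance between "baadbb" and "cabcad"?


Comparing "baadbb" and "cabcad" position by position:
  Position 0: 'b' vs 'c' => differ
  Position 1: 'a' vs 'a' => same
  Position 2: 'a' vs 'b' => differ
  Position 3: 'd' vs 'c' => differ
  Position 4: 'b' vs 'a' => differ
  Position 5: 'b' vs 'd' => differ
Total differences (Hamming distance): 5

5


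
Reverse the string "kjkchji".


Input: kjkchji
Reading characters right to left:
  Position 6: 'i'
  Position 5: 'j'
  Position 4: 'h'
  Position 3: 'c'
  Position 2: 'k'
  Position 1: 'j'
  Position 0: 'k'
Reversed: ijhckjk

ijhckjk


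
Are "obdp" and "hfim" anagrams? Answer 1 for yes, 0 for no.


Strings: "obdp", "hfim"
Sorted first:  bdop
Sorted second: fhim
Differ at position 0: 'b' vs 'f' => not anagrams

0


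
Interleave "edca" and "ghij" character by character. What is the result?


Interleaving "edca" and "ghij":
  Position 0: 'e' from first, 'g' from second => "eg"
  Position 1: 'd' from first, 'h' from second => "dh"
  Position 2: 'c' from first, 'i' from second => "ci"
  Position 3: 'a' from first, 'j' from second => "aj"
Result: egdhciaj

egdhciaj


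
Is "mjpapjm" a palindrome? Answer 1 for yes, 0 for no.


Input: mjpapjm
Reversed: mjpapjm
  Compare pos 0 ('m') with pos 6 ('m'): match
  Compare pos 1 ('j') with pos 5 ('j'): match
  Compare pos 2 ('p') with pos 4 ('p'): match
Result: palindrome

1


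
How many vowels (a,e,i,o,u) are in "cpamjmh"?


Input: cpamjmh
Checking each character:
  'c' at position 0: consonant
  'p' at position 1: consonant
  'a' at position 2: vowel (running total: 1)
  'm' at position 3: consonant
  'j' at position 4: consonant
  'm' at position 5: consonant
  'h' at position 6: consonant
Total vowels: 1

1


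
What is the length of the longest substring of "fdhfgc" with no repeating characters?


Input: "fdhfgc"
Sliding window (track last position of each char):
  Position 0 ('f'): window [0,0] length 1 -- new best
  Position 1 ('d'): window [0,1] length 2 -- new best
  Position 2 ('h'): window [0,2] length 3 -- new best
  Position 3 ('f'): repeat (last at 0), move window start to 1
  Position 3 ('f'): window [1,3] length 3
  Position 4 ('g'): window [1,4] length 4 -- new best
  Position 5 ('c'): window [1,5] length 5 -- new best
Longest substring with no repeats: "dhfgc" with length 5

5


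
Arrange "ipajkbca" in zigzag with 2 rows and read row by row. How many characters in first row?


Zigzag "ipajkbca" into 2 rows:
Placing characters:
  'i' => row 0
  'p' => row 1
  'a' => row 0
  'j' => row 1
  'k' => row 0
  'b' => row 1
  'c' => row 0
  'a' => row 1
Rows:
  Row 0: "iakc"
  Row 1: "pjba"
First row length: 4

4


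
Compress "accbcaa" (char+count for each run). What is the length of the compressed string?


Input: accbcaa
Runs:
  'a' x 1 => "a1"
  'c' x 2 => "c2"
  'b' x 1 => "b1"
  'c' x 1 => "c1"
  'a' x 2 => "a2"
Compressed: "a1c2b1c1a2"
Compressed length: 10

10


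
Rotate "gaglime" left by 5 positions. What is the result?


Input: "gaglime", rotate left by 5
First 5 characters: "gagli"
Remaining characters: "me"
Concatenate remaining + first: "me" + "gagli" = "megagli"

megagli


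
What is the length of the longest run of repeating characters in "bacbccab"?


Input: "bacbccab"
Scanning for longest run:
  Position 1 ('a'): new char, reset run to 1
  Position 2 ('c'): new char, reset run to 1
  Position 3 ('b'): new char, reset run to 1
  Position 4 ('c'): new char, reset run to 1
  Position 5 ('c'): continues run of 'c', length=2
  Position 6 ('a'): new char, reset run to 1
  Position 7 ('b'): new char, reset run to 1
Longest run: 'c' with length 2

2


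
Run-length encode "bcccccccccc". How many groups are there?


Input: bcccccccccc
Scanning for consecutive runs:
  Group 1: 'b' x 1 (positions 0-0)
  Group 2: 'c' x 10 (positions 1-10)
Total groups: 2

2


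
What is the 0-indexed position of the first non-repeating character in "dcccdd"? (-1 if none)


Input: dcccdd
Character frequencies:
  'c': 3
  'd': 3
Scanning left to right for freq == 1:
  Position 0 ('d'): freq=3, skip
  Position 1 ('c'): freq=3, skip
  Position 2 ('c'): freq=3, skip
  Position 3 ('c'): freq=3, skip
  Position 4 ('d'): freq=3, skip
  Position 5 ('d'): freq=3, skip
  No unique character found => answer = -1

-1


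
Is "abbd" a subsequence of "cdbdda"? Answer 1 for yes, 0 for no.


Check if "abbd" is a subsequence of "cdbdda"
Greedy scan:
  Position 0 ('c'): no match needed
  Position 1 ('d'): no match needed
  Position 2 ('b'): no match needed
  Position 3 ('d'): no match needed
  Position 4 ('d'): no match needed
  Position 5 ('a'): matches sub[0] = 'a'
Only matched 1/4 characters => not a subsequence

0


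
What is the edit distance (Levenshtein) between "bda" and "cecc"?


Computing edit distance: "bda" -> "cecc"
DP table:
           c    e    c    c
      0    1    2    3    4
  b   1    1    2    3    4
  d   2    2    2    3    4
  a   3    3    3    3    4
Edit distance = dp[3][4] = 4

4


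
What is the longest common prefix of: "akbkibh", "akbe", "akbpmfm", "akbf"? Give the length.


Words: akbkibh, akbe, akbpmfm, akbf
  Position 0: all 'a' => match
  Position 1: all 'k' => match
  Position 2: all 'b' => match
  Position 3: ('k', 'e', 'p', 'f') => mismatch, stop
LCP = "akb" (length 3)

3


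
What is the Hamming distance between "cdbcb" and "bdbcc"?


Comparing "cdbcb" and "bdbcc" position by position:
  Position 0: 'c' vs 'b' => differ
  Position 1: 'd' vs 'd' => same
  Position 2: 'b' vs 'b' => same
  Position 3: 'c' vs 'c' => same
  Position 4: 'b' vs 'c' => differ
Total differences (Hamming distance): 2

2


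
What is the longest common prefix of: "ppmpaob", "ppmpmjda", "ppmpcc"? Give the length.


Words: ppmpaob, ppmpmjda, ppmpcc
  Position 0: all 'p' => match
  Position 1: all 'p' => match
  Position 2: all 'm' => match
  Position 3: all 'p' => match
  Position 4: ('a', 'm', 'c') => mismatch, stop
LCP = "ppmp" (length 4)

4


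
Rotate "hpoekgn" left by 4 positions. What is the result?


Input: "hpoekgn", rotate left by 4
First 4 characters: "hpoe"
Remaining characters: "kgn"
Concatenate remaining + first: "kgn" + "hpoe" = "kgnhpoe"

kgnhpoe


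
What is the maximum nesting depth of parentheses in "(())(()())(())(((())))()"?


Input: "(())(()())(())(((())))()"
Tracking depth:
  Position 0 '(': depth becomes 1
  Position 1 '(': depth becomes 2
  Position 2 ')': depth becomes 1
  Position 3 ')': depth becomes 0
  Position 4 '(': depth becomes 1
  Position 5 '(': depth becomes 2
  Position 6 ')': depth becomes 1
  Position 7 '(': depth becomes 2
  Position 8 ')': depth becomes 1
  Position 9 ')': depth becomes 0
  Position 10 '(': depth becomes 1
  Position 11 '(': depth becomes 2
  Position 12 ')': depth becomes 1
  Position 13 ')': depth becomes 0
  Position 14 '(': depth becomes 1
  Position 15 '(': depth becomes 2
  Position 16 '(': depth becomes 3
  Position 17 '(': depth becomes 4
  Position 18 ')': depth becomes 3
  Position 19 ')': depth becomes 2
  Position 20 ')': depth becomes 1
  Position 21 ')': depth becomes 0
  Position 22 '(': depth becomes 1
  Position 23 ')': depth becomes 0
Maximum depth reached: 4

4


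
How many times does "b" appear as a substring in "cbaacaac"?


Searching for "b" in "cbaacaac"
Scanning each position:
  Position 0: "c" => no
  Position 1: "b" => MATCH
  Position 2: "a" => no
  Position 3: "a" => no
  Position 4: "c" => no
  Position 5: "a" => no
  Position 6: "a" => no
  Position 7: "c" => no
Total occurrences: 1

1


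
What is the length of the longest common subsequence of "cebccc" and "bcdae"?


LCS of "cebccc" and "bcdae"
DP table:
           b    c    d    a    e
      0    0    0    0    0    0
  c   0    0    1    1    1    1
  e   0    0    1    1    1    2
  b   0    1    1    1    1    2
  c   0    1    2    2    2    2
  c   0    1    2    2    2    2
  c   0    1    2    2    2    2
LCS length = dp[6][5] = 2

2


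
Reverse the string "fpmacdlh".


Input: fpmacdlh
Reading characters right to left:
  Position 7: 'h'
  Position 6: 'l'
  Position 5: 'd'
  Position 4: 'c'
  Position 3: 'a'
  Position 2: 'm'
  Position 1: 'p'
  Position 0: 'f'
Reversed: hldcampf

hldcampf


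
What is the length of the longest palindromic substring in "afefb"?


Input: "afefb"
Checking substrings for palindromes:
  [1:4] "fef" (len 3) => palindrome
Longest palindromic substring: "fef" with length 3

3


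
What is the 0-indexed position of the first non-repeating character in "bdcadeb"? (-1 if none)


Input: bdcadeb
Character frequencies:
  'a': 1
  'b': 2
  'c': 1
  'd': 2
  'e': 1
Scanning left to right for freq == 1:
  Position 0 ('b'): freq=2, skip
  Position 1 ('d'): freq=2, skip
  Position 2 ('c'): unique! => answer = 2

2


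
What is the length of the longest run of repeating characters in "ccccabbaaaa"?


Input: "ccccabbaaaa"
Scanning for longest run:
  Position 1 ('c'): continues run of 'c', length=2
  Position 2 ('c'): continues run of 'c', length=3
  Position 3 ('c'): continues run of 'c', length=4
  Position 4 ('a'): new char, reset run to 1
  Position 5 ('b'): new char, reset run to 1
  Position 6 ('b'): continues run of 'b', length=2
  Position 7 ('a'): new char, reset run to 1
  Position 8 ('a'): continues run of 'a', length=2
  Position 9 ('a'): continues run of 'a', length=3
  Position 10 ('a'): continues run of 'a', length=4
Longest run: 'c' with length 4

4
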